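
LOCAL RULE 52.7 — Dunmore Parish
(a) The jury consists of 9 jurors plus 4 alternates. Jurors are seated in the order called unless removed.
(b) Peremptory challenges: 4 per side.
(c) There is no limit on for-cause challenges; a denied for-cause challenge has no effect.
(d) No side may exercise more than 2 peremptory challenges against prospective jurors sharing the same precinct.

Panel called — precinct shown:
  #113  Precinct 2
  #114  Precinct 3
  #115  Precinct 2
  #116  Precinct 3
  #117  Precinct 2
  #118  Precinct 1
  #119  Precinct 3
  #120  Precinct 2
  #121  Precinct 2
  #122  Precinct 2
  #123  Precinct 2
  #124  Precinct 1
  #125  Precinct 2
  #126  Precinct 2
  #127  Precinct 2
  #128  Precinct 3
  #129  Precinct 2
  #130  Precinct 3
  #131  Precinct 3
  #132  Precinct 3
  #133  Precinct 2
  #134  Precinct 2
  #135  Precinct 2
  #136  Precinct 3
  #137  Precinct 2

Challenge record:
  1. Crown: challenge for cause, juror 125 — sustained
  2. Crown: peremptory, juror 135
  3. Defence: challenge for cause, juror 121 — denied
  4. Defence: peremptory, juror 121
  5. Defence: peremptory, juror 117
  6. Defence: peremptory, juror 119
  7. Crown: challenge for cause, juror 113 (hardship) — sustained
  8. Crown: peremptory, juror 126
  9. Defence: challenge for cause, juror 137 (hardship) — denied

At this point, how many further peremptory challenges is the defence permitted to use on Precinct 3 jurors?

1

Defence peremptories so far: #121, #117, #119 — 3 of 4 used, 1 left overall.
Against Precinct 3: #119 — 1 used; per-precinct cap 2 leaves 1.
Binding limit: min(1, 1) = 1.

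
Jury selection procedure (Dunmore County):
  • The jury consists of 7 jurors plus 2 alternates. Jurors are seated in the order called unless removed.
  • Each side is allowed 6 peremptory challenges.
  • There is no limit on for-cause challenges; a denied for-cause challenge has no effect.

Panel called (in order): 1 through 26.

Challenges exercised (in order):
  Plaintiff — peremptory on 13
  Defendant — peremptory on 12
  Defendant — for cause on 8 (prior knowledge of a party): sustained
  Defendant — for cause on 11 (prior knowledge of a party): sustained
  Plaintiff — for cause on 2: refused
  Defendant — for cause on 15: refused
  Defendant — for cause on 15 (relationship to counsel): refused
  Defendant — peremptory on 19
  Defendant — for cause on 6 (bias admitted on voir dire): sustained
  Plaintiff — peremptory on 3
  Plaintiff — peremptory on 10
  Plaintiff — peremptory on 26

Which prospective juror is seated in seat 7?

14

Removed: #3, #6, #8, #10, #11, #12, #13, #19, #26. (#2, #15 stay — for-cause denied.)
Seating in order: seats 1–7 → #1, #2, #4, #5, #7, #9, #14; alternates → #15, #16.
So seat 7 is #14.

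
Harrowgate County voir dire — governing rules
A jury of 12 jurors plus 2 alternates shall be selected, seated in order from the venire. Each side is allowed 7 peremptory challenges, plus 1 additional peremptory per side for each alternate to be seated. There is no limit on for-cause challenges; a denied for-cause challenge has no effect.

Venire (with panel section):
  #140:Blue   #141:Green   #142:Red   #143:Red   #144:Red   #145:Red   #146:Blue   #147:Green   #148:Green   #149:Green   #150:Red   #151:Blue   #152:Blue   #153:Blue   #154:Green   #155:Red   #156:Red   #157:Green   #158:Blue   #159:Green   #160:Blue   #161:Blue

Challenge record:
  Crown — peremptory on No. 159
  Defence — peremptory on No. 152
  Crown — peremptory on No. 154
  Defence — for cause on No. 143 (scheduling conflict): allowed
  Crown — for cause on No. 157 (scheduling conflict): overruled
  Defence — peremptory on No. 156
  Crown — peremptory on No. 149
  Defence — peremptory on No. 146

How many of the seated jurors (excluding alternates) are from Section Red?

5

Removed: #143, #146, #149, #152, #154, #156, #159.
Seated jurors 1–12: #140, #141, #142, #144, #145, #147, #148, #150, #151, #153, #155, #157 (alternates #158, #160 not counted).
Of those, in Section Red: #142, #144, #145, #150, #155 → 5.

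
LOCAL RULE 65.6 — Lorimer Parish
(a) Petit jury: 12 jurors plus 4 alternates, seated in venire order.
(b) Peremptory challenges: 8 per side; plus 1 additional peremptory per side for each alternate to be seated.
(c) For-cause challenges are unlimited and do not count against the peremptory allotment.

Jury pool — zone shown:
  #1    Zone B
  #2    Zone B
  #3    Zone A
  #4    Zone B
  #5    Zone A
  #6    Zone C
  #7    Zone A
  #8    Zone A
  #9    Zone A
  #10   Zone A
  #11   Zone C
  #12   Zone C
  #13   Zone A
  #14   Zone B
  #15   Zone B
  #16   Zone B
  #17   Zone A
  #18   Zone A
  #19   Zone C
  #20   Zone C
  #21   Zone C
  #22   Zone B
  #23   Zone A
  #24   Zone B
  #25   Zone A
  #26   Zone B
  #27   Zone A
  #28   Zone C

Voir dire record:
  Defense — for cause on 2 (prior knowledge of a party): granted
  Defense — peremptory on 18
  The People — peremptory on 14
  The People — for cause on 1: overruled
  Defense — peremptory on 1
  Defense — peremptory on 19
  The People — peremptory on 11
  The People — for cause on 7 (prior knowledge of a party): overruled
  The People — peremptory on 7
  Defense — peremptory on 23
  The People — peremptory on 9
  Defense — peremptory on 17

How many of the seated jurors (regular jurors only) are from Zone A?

Removed: #1, #2, #7, #9, #11, #14, #17, #18, #19, #23.
Seated jurors 1–12: #3, #4, #5, #6, #8, #10, #12, #13, #15, #16, #20, #21 (alternates #22, #24, #25, #26 not counted).
Of those, in Zone A: #3, #5, #8, #10, #13 → 5.

5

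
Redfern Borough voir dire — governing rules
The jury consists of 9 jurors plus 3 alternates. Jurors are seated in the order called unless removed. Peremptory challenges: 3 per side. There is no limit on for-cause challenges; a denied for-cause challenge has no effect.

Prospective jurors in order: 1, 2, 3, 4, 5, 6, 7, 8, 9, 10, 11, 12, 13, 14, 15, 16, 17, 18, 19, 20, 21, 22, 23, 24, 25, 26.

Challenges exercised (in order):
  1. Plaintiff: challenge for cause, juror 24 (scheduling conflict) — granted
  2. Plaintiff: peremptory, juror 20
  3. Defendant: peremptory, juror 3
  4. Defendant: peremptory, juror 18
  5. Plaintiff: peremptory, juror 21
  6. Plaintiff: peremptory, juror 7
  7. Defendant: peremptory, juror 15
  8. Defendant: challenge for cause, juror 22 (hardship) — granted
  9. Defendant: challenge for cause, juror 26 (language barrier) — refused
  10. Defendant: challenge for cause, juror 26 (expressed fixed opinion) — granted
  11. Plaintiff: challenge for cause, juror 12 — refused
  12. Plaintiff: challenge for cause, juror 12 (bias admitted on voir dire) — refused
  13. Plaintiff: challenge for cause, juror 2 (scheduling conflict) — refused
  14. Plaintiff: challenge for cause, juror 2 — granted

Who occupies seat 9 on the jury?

Removed: #2, #3, #7, #15, #18, #20, #21, #22, #24, #26. (#12 stays — for-cause denied.)
Filling seats in venire order through position 9: #1, #4, #5, #6, #8, #9, #10, #11, #12.
So seat 9 is #12.

12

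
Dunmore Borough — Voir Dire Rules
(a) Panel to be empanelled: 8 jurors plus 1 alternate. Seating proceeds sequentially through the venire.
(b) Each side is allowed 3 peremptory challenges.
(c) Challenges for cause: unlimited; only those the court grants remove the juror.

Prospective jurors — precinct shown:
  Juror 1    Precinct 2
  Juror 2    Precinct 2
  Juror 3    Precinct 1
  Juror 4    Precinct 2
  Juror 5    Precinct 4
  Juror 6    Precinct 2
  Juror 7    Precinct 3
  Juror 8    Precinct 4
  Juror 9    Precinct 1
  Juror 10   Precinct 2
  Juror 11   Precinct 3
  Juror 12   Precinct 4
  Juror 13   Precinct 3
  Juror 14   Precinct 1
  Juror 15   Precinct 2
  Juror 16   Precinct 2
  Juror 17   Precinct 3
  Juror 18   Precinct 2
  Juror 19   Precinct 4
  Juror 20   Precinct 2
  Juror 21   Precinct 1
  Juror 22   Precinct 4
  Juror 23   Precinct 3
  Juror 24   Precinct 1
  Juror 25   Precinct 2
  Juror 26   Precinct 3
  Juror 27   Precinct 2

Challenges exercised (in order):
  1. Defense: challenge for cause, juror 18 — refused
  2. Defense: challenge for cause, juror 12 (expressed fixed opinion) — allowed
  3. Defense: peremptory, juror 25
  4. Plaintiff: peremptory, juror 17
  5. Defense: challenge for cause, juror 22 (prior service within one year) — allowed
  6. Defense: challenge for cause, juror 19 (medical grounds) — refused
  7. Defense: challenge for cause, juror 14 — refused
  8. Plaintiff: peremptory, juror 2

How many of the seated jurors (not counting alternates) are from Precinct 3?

1

Removed: #2, #12, #17, #22, #25.
Seated jurors 1–8: #1, #3, #4, #5, #6, #7, #8, #9 (alternates #10 not counted).
Of those, in Precinct 3: #7 → 1.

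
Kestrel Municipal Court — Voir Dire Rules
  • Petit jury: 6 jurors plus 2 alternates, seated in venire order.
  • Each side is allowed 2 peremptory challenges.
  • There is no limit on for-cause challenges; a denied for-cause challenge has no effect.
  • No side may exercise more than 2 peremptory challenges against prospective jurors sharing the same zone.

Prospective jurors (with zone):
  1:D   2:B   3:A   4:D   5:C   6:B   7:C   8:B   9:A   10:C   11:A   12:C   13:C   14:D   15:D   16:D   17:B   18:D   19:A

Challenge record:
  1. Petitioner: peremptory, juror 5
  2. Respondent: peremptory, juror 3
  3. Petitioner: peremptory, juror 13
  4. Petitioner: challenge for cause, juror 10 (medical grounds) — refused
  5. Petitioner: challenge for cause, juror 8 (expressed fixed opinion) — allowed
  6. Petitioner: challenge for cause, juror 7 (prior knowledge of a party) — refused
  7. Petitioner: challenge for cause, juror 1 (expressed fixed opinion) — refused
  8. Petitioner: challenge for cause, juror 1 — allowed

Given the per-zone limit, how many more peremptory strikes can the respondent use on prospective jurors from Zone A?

1

Respondent peremptories so far: #3 — 1 of 2 used, 1 left overall.
Against Zone A: #3 — 1 used; per-zone cap 2 leaves 1.
Binding limit: min(1, 1) = 1.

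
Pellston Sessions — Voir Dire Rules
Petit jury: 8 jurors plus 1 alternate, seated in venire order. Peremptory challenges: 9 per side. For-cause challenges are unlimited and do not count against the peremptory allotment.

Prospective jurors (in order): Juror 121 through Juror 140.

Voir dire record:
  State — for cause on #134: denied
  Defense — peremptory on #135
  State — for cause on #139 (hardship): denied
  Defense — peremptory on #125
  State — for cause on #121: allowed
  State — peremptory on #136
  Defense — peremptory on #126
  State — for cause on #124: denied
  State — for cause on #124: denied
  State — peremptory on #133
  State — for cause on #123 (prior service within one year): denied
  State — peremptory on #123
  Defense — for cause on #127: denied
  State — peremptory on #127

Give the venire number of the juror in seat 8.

Removed: #121, #123, #125, #126, #127, #133, #135, #136. (#124, #134, #139 stay — for-cause denied.)
Seating in order: seats 1–8 → #122, #124, #128, #129, #130, #131, #132, #134; alternates → #137.
So seat 8 is #134.

134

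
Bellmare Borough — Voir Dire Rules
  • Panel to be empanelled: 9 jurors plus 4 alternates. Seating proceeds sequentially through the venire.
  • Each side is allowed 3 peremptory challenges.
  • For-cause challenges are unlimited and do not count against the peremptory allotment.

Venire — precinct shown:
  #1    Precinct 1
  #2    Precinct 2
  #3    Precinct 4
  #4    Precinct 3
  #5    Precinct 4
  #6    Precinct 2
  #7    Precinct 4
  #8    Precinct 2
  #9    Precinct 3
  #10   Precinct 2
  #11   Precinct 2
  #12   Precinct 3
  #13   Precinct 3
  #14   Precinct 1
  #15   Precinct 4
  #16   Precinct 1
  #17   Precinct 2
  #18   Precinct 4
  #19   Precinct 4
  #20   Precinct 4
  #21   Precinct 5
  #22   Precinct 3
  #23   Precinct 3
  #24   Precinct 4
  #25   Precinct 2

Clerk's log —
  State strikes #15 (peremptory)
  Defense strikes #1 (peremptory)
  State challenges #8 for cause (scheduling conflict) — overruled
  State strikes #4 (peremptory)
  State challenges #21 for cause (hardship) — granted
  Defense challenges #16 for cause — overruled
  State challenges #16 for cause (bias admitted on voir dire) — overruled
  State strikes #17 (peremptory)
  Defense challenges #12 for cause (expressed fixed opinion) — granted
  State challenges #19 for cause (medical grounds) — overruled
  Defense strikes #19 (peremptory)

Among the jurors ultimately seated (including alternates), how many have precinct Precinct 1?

Removed: #1, #4, #12, #15, #17, #19, #21.
Seated (13 incl. alternates): #2, #3, #5, #6, #7, #8, #9, #10, #11, #13, #14, #16, #18.
Of those, in Precinct 1: #14, #16 → 2.

2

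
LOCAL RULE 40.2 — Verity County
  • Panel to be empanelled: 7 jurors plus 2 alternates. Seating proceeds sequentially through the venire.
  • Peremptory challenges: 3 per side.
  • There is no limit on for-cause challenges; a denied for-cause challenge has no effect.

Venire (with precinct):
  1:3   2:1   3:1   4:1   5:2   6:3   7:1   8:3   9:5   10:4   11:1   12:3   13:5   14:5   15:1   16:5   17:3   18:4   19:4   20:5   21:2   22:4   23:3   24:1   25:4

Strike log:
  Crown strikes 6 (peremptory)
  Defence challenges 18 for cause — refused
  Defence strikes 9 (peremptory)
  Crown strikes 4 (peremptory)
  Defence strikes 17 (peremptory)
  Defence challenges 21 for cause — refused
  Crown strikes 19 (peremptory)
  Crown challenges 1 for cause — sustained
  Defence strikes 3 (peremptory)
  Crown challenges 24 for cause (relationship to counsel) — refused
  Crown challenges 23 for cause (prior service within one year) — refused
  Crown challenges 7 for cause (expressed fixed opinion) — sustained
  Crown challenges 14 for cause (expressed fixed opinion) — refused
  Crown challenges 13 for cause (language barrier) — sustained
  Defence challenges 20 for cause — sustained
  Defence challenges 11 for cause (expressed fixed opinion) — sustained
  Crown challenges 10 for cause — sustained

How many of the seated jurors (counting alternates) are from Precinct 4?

Removed: #1, #3, #4, #6, #7, #9, #10, #11, #13, #17, #19, #20.
Seated (9 incl. alternates): #2, #5, #8, #12, #14, #15, #16, #18, #21.
Of those, in Precinct 4: #18 → 1.

1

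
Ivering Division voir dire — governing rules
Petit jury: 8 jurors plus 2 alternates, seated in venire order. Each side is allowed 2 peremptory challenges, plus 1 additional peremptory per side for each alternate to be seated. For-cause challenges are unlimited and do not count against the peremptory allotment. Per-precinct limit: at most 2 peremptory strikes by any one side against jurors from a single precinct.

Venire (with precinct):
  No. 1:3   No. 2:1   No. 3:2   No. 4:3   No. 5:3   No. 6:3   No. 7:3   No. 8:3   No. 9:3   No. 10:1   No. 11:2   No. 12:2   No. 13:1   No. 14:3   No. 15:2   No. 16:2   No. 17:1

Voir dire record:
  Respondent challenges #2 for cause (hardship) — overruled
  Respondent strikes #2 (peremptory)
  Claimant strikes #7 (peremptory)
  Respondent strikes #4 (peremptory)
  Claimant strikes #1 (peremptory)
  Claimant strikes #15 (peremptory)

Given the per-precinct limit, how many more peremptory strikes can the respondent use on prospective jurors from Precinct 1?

Respondent peremptories so far: #2, #4 — 2 of 4 used, 2 left overall.
Against Precinct 1: #2 — 1 used; per-precinct cap 2 leaves 1.
Binding limit: min(2, 1) = 1.

1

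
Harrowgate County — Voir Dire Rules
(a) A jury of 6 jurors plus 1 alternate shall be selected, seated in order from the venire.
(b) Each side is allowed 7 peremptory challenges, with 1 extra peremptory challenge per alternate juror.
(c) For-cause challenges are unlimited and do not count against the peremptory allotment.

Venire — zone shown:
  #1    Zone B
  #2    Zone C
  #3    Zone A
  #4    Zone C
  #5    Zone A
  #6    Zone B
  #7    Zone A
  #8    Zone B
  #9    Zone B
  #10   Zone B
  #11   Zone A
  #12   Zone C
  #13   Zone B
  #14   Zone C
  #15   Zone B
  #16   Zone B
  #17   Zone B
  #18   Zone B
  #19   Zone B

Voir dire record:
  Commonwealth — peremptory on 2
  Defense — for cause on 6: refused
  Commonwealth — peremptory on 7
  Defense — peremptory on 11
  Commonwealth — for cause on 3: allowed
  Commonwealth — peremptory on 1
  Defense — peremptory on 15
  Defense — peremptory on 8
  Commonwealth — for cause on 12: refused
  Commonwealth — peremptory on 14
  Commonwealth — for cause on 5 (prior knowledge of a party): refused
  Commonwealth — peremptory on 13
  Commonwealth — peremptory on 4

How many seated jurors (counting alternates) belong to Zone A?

Removed: #1, #2, #3, #4, #7, #8, #11, #13, #14, #15.
Seated (7 incl. alternates): #5, #6, #9, #10, #12, #16, #17.
Of those, in Zone A: #5 → 1.

1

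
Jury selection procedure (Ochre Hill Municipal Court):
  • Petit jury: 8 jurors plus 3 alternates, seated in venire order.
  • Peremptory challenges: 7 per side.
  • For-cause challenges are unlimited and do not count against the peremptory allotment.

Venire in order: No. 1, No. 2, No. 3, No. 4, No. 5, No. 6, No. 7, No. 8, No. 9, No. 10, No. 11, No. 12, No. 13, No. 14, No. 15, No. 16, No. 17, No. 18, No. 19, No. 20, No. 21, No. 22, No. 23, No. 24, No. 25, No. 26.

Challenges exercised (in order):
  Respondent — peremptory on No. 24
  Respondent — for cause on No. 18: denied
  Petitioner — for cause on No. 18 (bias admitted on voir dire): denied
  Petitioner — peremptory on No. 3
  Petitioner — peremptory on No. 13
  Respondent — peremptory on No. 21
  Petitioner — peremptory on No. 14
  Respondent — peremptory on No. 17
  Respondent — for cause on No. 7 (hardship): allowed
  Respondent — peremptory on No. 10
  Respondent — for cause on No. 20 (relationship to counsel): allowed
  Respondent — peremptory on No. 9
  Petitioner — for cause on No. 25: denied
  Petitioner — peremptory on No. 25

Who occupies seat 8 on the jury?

12

Removed: #3, #7, #9, #10, #13, #14, #17, #20, #21, #24, #25. (#18 stays — for-cause denied.)
Seating in order: seats 1–8 → #1, #2, #4, #5, #6, #8, #11, #12; alternates → #15, #16, #18.
So seat 8 is #12.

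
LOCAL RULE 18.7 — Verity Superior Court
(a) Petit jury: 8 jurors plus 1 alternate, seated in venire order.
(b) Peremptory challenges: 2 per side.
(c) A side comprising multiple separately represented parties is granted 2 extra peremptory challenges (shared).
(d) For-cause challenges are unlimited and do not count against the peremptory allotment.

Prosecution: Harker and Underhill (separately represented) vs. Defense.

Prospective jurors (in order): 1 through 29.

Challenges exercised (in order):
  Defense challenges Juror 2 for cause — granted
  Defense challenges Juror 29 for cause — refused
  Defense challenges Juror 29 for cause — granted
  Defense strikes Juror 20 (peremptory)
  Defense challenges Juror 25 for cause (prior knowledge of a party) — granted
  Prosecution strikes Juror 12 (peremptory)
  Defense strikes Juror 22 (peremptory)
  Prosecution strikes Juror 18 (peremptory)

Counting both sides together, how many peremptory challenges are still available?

2

Prosecution allotment: 2 base + 2 multi-party = 4. Defense allotment: 2.
Prosecution peremptories used: #12, #18 — 2.
Defense peremptories used: #20, #22 — 2 (for-cause on #2, #29, #29, #25 don't count).
Remaining: (4 − 2) + (2 − 2) = 2.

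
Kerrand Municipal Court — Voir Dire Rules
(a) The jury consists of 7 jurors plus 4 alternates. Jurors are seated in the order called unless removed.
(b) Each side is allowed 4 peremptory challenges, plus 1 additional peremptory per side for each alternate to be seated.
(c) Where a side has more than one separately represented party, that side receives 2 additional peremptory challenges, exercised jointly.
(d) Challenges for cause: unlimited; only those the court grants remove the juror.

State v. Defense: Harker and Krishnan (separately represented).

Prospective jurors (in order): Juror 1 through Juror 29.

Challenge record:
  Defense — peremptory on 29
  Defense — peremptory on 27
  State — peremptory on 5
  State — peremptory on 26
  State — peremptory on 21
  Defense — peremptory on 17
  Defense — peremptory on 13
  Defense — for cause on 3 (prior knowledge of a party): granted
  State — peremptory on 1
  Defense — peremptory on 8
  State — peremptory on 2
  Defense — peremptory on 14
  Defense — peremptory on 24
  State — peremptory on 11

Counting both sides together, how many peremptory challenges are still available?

5

State allotment: 4 base + 1 × 4 alternates = 8. Defense allotment: 4 base + 1 × 4 alternates + 2 multi-party = 10.
State peremptories used: #5, #26, #21, #1, #2, #11 — 6.
Defense peremptories used: #29, #27, #17, #13, #8, #14, #24 — 7 (the for-cause on #3 doesn't count).
Remaining: (8 − 6) + (10 − 7) = 5.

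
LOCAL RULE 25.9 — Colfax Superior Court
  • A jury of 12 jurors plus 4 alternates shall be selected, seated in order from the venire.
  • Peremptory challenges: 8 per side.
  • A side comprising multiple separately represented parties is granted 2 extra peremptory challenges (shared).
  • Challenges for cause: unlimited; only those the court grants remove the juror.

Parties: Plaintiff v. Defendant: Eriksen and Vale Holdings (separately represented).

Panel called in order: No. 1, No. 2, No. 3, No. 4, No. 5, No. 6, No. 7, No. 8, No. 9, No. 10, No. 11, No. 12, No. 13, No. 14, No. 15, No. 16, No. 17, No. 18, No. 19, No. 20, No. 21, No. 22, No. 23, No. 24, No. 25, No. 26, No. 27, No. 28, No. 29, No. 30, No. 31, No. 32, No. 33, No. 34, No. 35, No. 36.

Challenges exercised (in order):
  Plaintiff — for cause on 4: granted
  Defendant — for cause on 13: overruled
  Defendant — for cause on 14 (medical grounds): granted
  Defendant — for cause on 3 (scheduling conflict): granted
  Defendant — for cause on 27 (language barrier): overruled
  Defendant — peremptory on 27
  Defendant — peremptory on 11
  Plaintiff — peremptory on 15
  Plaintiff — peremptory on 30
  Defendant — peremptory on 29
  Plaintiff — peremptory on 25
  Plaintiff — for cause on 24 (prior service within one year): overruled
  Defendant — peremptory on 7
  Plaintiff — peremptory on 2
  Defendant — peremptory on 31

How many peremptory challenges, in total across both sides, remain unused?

Plaintiff allotment: 8. Defendant allotment: 8 base + 2 multi-party = 10.
Plaintiff peremptories used: #15, #30, #25, #2 — 4 (for-cause on #4, #24 don't count).
Defendant peremptories used: #27, #11, #29, #7, #31 — 5 (for-cause on #13, #14, #3, #27 don't count).
Remaining: (8 − 4) + (10 − 5) = 9.

9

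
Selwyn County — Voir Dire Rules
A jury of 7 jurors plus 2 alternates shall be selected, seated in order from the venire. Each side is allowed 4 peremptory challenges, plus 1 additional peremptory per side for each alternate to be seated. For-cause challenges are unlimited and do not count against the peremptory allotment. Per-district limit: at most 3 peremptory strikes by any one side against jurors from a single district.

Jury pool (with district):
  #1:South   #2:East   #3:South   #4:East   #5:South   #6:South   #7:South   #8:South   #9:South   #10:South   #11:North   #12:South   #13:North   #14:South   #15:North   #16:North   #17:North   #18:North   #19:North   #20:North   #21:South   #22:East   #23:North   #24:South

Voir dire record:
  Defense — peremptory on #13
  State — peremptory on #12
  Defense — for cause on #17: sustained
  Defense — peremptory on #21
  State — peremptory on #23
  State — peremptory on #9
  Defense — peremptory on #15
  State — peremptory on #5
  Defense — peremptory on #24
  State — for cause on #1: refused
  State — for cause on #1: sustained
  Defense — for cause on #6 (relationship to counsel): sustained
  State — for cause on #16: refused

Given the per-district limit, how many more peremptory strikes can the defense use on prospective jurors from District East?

2

Defense peremptories so far: #13, #21, #15, #24 — 4 of 6 used, 2 left overall.
Against District East: none yet — per-district cap 3 leaves 3.
Binding limit: min(2, 3) = 2.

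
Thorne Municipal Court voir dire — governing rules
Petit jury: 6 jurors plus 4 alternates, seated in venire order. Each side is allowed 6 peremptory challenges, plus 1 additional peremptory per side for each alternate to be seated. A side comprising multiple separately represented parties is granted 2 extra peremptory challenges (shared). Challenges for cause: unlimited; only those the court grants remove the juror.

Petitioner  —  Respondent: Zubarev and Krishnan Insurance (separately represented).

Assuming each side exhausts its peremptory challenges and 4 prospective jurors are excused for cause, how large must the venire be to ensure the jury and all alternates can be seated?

36

Seats to fill: 6 + 4 alternates = 10.
Peremptories — Petitioner: 6 + 1×4 = 10; Respondent: 6 + 1×4 + 2 = 12; total 22.
For-cause removals: 4.
Minimum venire: 10 + 22 + 4 = 36.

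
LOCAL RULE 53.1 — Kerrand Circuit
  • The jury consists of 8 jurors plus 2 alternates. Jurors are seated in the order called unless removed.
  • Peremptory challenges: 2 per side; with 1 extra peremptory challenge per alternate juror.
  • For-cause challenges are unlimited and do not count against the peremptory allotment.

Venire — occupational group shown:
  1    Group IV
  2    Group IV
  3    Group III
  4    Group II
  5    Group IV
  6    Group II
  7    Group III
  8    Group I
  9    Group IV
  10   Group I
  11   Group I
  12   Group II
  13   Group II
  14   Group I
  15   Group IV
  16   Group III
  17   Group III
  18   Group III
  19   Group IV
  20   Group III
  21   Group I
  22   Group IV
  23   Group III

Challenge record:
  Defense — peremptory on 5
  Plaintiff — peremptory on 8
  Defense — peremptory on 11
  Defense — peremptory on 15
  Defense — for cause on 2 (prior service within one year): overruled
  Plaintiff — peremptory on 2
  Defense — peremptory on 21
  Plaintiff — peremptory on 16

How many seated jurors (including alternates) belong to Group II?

Removed: #2, #5, #8, #11, #15, #16, #21.
Seated (10 incl. alternates): #1, #3, #4, #6, #7, #9, #10, #12, #13, #14.
Of those, in Group II: #4, #6, #12, #13 → 4.

4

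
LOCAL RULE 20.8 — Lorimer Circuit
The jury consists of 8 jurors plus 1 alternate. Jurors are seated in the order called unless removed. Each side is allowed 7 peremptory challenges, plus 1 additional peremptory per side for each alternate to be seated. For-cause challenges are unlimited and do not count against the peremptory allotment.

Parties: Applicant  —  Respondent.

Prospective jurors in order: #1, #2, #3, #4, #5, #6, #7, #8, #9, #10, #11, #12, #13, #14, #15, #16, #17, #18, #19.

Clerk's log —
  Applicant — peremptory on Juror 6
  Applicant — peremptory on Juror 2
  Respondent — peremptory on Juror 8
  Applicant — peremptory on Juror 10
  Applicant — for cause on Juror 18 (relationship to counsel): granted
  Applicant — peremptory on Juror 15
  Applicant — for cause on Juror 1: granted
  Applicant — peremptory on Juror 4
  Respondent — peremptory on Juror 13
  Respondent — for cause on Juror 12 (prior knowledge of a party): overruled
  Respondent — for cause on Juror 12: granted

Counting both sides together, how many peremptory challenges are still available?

9

Applicant allotment: 7 base + 1 × 1 alternate = 8. Respondent allotment: 7 base + 1 × 1 alternate = 8.
Applicant peremptories used: #6, #2, #10, #15, #4 — 5 (for-cause on #18, #1 don't count).
Respondent peremptories used: #8, #13 — 2 (for-cause on #12, #12 don't count).
Remaining: (8 − 5) + (8 − 2) = 9.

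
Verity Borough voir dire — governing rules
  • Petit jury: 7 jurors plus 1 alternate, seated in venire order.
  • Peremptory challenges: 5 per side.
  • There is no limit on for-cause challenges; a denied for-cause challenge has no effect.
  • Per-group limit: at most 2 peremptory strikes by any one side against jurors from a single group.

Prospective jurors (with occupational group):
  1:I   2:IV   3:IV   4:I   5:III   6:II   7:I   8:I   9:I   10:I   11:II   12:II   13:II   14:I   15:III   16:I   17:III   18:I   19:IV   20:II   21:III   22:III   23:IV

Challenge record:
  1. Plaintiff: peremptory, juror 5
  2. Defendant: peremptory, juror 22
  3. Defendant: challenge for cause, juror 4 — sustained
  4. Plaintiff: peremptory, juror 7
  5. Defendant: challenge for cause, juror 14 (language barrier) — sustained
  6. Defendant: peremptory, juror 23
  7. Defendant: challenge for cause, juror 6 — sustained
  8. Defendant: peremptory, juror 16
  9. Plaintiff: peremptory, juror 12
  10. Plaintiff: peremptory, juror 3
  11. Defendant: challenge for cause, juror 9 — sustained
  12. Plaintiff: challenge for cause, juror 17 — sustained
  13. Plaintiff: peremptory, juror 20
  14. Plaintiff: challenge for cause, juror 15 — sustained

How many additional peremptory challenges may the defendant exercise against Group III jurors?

Defendant peremptories so far: #22, #23, #16 — 3 of 5 used, 2 left overall.
Against Group III: #22 — 1 used; per-group cap 2 leaves 1.
Binding limit: min(2, 1) = 1.

1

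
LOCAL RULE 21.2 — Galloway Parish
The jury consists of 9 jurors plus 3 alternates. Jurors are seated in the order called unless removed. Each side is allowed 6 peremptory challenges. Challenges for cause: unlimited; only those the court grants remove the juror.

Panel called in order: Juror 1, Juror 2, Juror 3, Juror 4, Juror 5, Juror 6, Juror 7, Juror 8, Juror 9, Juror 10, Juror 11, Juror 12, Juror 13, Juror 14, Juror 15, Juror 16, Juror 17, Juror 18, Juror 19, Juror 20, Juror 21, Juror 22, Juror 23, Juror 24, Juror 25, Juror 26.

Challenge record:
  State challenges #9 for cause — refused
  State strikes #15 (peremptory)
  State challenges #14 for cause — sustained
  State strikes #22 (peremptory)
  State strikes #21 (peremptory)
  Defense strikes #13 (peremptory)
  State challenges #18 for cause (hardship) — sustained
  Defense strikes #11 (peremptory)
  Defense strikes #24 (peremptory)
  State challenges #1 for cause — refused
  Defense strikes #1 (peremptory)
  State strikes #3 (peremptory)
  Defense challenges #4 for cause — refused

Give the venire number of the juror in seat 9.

12

Removed: #1, #3, #11, #13, #14, #15, #18, #21, #22, #24. (#4, #9 stay — for-cause denied.)
Seating in order: seats 1–9 → #2, #4, #5, #6, #7, #8, #9, #10, #12; alternates → #16, #17, #19.
So seat 9 is #12.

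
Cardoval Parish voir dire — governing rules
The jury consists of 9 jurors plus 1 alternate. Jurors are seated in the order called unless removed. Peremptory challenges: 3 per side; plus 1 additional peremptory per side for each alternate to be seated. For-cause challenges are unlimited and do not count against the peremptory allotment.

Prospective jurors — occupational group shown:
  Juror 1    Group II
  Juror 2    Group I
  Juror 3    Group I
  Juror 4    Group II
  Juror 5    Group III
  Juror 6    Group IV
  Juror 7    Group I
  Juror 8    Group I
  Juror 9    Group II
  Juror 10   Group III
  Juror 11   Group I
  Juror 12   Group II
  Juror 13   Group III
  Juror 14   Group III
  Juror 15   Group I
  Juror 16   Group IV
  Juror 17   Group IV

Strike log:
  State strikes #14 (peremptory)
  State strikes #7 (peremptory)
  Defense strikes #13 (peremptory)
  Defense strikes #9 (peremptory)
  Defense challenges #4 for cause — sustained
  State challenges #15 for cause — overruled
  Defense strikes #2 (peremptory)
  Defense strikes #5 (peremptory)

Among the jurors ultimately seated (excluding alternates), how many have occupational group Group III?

Removed: #2, #4, #5, #7, #9, #13, #14.
Seated jurors 1–9: #1, #3, #6, #8, #10, #11, #12, #15, #16 (alternates #17 not counted).
Of those, in Group III: #10 → 1.

1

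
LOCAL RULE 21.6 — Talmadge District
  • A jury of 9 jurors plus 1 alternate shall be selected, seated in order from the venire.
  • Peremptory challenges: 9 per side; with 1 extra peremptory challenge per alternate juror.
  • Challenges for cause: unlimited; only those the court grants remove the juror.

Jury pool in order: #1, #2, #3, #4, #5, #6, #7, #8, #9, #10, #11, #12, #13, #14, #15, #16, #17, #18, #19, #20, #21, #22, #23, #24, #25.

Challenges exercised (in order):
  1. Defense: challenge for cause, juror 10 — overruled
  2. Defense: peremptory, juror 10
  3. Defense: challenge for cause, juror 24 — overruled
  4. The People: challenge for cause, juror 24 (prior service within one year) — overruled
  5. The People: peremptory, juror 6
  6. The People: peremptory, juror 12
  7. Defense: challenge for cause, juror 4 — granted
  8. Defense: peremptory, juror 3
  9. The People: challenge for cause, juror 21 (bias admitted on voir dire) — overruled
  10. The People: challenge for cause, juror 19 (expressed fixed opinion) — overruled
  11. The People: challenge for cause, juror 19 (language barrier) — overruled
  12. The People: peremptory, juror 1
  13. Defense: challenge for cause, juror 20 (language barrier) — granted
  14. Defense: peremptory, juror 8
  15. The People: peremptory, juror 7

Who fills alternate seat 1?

18

Removed: #1, #3, #4, #6, #7, #8, #10, #12, #20. (#19, #21, #24 stay — for-cause denied.)
Seating in order: seats 1–9 → #2, #5, #9, #11, #13, #14, #15, #16, #17; alternates → #18.
So alternate 1 is #18.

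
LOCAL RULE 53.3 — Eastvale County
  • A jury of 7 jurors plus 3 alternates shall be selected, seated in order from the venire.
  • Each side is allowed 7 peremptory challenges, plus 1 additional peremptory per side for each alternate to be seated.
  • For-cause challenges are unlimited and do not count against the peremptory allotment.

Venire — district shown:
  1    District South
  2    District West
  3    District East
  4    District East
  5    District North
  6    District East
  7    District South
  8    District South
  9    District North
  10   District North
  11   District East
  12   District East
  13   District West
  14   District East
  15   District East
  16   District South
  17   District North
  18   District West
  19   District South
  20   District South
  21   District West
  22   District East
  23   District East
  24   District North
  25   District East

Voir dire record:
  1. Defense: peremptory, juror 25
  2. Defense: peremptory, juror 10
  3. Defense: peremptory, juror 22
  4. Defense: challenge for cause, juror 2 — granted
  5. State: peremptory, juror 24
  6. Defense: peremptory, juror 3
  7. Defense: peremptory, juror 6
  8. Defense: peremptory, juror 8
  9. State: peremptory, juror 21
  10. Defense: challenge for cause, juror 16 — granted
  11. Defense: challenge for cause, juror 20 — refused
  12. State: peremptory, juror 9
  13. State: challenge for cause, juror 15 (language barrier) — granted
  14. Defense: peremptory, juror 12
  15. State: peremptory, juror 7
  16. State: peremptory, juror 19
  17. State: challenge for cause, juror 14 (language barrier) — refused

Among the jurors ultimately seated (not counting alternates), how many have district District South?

1

Removed: #2, #3, #6, #7, #8, #9, #10, #12, #15, #16, #19, #21, #22, #24, #25.
Seated jurors 1–7: #1, #4, #5, #11, #13, #14, #17 (alternates #18, #20, #23 not counted).
Of those, in District South: #1 → 1.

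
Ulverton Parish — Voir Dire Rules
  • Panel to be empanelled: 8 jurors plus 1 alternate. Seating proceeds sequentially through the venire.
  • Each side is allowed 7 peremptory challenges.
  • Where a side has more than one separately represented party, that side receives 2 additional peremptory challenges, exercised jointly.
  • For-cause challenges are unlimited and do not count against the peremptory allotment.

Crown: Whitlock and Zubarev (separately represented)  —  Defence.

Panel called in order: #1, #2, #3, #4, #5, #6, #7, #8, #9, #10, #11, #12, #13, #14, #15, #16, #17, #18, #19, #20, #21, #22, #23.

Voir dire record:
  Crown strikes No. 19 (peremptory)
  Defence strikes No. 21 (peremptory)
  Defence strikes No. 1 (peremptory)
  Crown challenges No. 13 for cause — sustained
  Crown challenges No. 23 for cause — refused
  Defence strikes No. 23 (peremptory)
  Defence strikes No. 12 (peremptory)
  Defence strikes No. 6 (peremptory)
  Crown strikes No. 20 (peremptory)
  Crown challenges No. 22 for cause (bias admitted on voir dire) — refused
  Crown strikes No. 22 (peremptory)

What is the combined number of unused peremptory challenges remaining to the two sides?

Crown allotment: 7 base + 2 multi-party = 9. Defence allotment: 7.
Crown peremptories used: #19, #20, #22 — 3 (for-cause on #13, #23, #22 don't count).
Defence peremptories used: #21, #1, #23, #12, #6 — 5.
Remaining: (9 − 3) + (7 − 5) = 8.

8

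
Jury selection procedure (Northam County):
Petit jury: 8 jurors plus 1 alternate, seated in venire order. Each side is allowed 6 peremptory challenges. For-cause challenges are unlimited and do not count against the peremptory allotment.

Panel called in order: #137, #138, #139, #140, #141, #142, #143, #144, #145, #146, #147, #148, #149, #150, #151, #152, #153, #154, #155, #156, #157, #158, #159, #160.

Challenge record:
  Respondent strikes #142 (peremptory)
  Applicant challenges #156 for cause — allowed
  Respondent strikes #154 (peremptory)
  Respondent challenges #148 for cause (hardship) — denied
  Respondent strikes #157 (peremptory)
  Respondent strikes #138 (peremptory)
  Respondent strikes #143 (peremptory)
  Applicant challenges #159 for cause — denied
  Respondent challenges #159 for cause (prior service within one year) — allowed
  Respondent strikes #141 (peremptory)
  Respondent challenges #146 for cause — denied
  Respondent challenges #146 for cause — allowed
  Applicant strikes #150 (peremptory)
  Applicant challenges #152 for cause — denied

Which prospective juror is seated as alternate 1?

Removed: #138, #141, #142, #143, #146, #150, #154, #156, #157, #159. (#148, #152 stay — for-cause denied.)
Filling seats in venire order through position 9: #137, #139, #140, #144, #145, #147, #148, #149, #151.
So alternate 1 is #151.

151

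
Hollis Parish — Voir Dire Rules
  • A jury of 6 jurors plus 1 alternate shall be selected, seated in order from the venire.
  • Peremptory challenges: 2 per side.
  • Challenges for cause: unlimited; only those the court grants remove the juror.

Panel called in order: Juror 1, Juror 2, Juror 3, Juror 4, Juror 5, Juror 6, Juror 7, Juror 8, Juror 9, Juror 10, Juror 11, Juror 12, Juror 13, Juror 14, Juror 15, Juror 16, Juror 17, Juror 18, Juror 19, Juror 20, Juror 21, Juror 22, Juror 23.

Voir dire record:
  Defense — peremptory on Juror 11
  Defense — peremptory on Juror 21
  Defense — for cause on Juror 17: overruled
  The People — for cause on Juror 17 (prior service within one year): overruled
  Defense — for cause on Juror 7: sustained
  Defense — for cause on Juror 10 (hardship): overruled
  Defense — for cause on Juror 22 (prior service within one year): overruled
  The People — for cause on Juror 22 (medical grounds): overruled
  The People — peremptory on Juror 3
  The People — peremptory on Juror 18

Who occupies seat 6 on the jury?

Removed: #3, #7, #11, #18, #21. (#10, #17, #22 stay — for-cause denied.)
Seating in order: seats 1–6 → #1, #2, #4, #5, #6, #8; alternates → #9.
So seat 6 is #8.

8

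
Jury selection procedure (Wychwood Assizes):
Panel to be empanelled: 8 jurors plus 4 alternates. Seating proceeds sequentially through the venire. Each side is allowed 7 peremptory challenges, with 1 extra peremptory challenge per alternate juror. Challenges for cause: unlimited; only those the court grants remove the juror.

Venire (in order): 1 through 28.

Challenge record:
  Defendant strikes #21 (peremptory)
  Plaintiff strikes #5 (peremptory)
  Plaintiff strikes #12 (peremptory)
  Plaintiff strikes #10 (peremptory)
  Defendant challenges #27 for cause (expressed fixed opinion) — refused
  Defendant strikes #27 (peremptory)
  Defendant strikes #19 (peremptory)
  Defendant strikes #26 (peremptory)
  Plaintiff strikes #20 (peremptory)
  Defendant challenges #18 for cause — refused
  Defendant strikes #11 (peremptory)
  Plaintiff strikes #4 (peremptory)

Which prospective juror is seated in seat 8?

Removed: #4, #5, #10, #11, #12, #19, #20, #21, #26, #27. (#18 stays — for-cause denied.)
Filling seats in venire order through position 8: #1, #2, #3, #6, #7, #8, #9, #13.
So seat 8 is #13.

13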